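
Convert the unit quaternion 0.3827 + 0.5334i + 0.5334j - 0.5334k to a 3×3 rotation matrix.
[[-0.1381, 0.9773, -0.1608], [0.1608, -0.1381, -0.9773], [-0.9773, -0.1608, -0.1381]]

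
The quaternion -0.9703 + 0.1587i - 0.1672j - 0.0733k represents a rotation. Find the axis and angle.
axis = (0.6561, -0.6912, -0.303), θ = 332°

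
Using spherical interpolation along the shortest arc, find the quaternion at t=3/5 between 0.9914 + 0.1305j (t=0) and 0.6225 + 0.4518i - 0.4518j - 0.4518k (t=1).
0.8715 + 0.3017i - 0.2417j - 0.3017k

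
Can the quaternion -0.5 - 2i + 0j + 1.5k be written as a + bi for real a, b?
No. The quaternion -0.5 - 2i + 1.5k has j-coefficient y = 0 and k-coefficient z = 1.5, not both zero, so it does not lie in the complex subalgebra spanned by 1 and i.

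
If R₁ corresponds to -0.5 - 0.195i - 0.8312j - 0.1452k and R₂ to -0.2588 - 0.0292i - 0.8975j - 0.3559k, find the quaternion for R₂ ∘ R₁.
-0.674 - 0.1004i + 0.729j + 0.0648k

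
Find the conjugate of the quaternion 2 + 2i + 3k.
2 - 2i - 3k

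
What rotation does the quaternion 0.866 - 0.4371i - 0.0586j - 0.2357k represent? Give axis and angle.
axis = (-0.8741, -0.1172, -0.4714), θ = π/3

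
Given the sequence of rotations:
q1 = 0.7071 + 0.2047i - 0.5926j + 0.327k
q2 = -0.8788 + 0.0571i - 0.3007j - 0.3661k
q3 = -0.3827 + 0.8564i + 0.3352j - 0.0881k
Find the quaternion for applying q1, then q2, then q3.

q2 · q1 = -0.6916 - 0.4548i + 0.2145j - 0.5185k
q3 · q2 · q1 = 0.5366 - 0.5731i + 0.1702j + 0.5955k
0.5366 - 0.5731i + 0.1702j + 0.5955k


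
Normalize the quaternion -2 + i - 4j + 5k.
-0.2949 + 0.1474i - 0.5898j + 0.7372k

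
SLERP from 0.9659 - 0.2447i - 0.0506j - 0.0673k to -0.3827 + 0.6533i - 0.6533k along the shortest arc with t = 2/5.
0.839 - 0.4753i - 0.0345j + 0.2626k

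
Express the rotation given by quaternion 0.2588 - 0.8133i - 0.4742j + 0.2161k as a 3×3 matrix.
[[0.4569, 0.6595, -0.597], [0.8832, -0.4163, 0.216], [-0.1061, -0.6259, -0.7726]]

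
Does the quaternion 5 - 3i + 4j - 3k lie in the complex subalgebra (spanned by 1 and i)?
No. The quaternion 5 - 3i + 4j - 3k has j-coefficient y = 4 and k-coefficient z = -3, not both zero, so it does not lie in the complex subalgebra spanned by 1 and i.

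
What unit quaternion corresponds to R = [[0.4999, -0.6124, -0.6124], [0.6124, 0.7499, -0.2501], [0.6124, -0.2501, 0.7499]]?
0.866 - 0.3536j + 0.3536k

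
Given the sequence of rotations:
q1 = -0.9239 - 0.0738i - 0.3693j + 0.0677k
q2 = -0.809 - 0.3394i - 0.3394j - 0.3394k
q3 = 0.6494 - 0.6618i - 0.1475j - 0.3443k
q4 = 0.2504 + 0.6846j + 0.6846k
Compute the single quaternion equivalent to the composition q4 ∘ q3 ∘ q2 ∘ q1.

q2 · q1 = 0.62 + 0.225i + 0.6604j + 0.3591k
q3 · q2 · q1 = 0.7726 - 0.0898i + 0.4976j - 0.3841k
q4 · q3 · q2 · q1 = 0.1158 - 0.6261i + 0.592j + 0.4942k
0.1158 - 0.6261i + 0.592j + 0.4942k


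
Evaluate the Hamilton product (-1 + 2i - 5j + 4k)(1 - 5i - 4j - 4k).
5 + 43i - 13j - 25k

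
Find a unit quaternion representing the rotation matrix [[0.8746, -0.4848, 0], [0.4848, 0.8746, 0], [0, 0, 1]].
0.9681 + 0.2504k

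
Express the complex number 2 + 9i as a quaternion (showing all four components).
2 + 9i + 0j + 0k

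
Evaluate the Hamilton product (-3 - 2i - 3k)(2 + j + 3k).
3 - i + 3j - 17k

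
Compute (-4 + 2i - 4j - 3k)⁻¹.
-0.0889 - 0.0444i + 0.0889j + 0.0667k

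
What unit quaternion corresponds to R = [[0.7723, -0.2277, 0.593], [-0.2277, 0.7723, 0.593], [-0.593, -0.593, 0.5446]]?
0.8788 - 0.3374i + 0.3374j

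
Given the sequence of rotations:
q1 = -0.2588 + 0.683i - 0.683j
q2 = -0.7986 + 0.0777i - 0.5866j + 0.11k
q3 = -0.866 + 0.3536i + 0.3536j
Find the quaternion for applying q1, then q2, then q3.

q2 · q1 = -0.247 - 0.4904i + 0.7724j + 0.3191k
q3 · q2 · q1 = 0.1142 + 0.4502i - 0.8691j + 0.1702k
0.1142 + 0.4502i - 0.8691j + 0.1702k


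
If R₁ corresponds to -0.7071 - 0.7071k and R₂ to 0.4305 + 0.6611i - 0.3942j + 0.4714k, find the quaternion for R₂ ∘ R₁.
0.0289 - 0.1887i + 0.7462j - 0.6377k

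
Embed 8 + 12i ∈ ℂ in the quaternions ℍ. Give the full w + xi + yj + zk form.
8 + 12i + 0j + 0k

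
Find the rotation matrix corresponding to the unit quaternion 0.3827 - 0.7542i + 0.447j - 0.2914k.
[[0.4306, -0.4512, 0.7817], [-0.8973, -0.3075, 0.3168], [0.0974, -0.8378, -0.5373]]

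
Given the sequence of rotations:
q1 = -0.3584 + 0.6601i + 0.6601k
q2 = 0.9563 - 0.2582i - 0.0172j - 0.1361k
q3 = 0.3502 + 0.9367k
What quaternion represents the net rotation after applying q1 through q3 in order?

q2 · q1 = -0.0825 + 0.7124i + 0.0868j + 0.6914k
q3 · q2 · q1 = -0.6765 + 0.1682i + 0.6977j + 0.1649k
-0.6765 + 0.1682i + 0.6977j + 0.1649k


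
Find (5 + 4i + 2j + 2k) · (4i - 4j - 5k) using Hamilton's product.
2 + 18i + 8j - 49k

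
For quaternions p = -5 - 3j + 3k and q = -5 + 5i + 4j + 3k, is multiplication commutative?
No: pq = 28 - 46i + 10j - 15k ≠ 28 - 4i - 20j - 45k = qp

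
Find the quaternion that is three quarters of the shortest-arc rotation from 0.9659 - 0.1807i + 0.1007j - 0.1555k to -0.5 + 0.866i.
0.6708 - 0.7397i + 0.0285j - 0.044k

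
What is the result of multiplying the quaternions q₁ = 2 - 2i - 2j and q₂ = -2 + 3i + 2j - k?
6 + 12i + 6j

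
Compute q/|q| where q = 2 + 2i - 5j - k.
0.343 + 0.343i - 0.8575j - 0.1715k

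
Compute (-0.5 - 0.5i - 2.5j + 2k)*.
-0.5 + 0.5i + 2.5j - 2k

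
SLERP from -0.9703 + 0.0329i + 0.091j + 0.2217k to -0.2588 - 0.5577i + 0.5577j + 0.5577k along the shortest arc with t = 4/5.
-0.4681 - 0.478i + 0.509j + 0.5416k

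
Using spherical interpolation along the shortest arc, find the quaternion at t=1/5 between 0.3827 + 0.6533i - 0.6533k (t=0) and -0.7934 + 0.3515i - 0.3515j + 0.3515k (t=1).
0.5481 + 0.4884i + 0.0921j - 0.6727k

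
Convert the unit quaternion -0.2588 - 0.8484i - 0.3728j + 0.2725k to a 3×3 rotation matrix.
[[0.5735, 0.7736, -0.2694], [0.4915, -0.5881, -0.6423], [-0.6553, 0.236, -0.7175]]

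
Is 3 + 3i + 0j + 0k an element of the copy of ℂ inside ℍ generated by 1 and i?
Yes. The quaternion 3 + 3i has j- and k-coefficients y = z = 0, so it lies in the complex subalgebra spanned by 1 and i.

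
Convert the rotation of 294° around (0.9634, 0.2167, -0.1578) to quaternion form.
-0.8387 + 0.5247i + 0.118j - 0.0859k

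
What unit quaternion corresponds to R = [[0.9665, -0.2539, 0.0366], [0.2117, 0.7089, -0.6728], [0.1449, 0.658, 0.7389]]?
0.9239 + 0.3601i - 0.0293j + 0.126k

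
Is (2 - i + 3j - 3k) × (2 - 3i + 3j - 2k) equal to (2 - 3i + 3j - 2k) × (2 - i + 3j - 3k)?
No: pq = -14 - 5i + 19j - 4k ≠ -14 - 11i + 5j - 16k = qp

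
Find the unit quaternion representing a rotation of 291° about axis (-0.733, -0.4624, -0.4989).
-0.8241 - 0.4152i - 0.2619j - 0.2826k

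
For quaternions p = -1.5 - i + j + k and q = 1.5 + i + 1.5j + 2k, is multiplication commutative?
No: pq = -4.75 - 2.5i + 2.25j - 4k ≠ -4.75 - 3.5i - 3.75j + k = qp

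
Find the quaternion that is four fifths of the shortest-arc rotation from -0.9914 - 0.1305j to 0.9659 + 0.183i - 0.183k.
-0.9777 - 0.1472i - 0.0265j + 0.1472k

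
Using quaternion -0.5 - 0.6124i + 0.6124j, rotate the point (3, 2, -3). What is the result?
(1.087, 0.087, 4.562)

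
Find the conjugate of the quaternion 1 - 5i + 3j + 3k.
1 + 5i - 3j - 3k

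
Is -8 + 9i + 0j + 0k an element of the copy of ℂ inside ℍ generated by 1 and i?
Yes. The quaternion -8 + 9i has j- and k-coefficients y = z = 0, so it lies in the complex subalgebra spanned by 1 and i.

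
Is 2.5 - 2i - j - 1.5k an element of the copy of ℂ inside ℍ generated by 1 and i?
No. The quaternion 2.5 - 2i - j - 1.5k has j-coefficient y = -1 and k-coefficient z = -1.5, not both zero, so it does not lie in the complex subalgebra spanned by 1 and i.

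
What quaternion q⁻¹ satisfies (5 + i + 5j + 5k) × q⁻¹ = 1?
0.0658 - 0.0132i - 0.0658j - 0.0658k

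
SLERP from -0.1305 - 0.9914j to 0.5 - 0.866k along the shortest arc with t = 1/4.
-0.3024 - 0.8982j + 0.319k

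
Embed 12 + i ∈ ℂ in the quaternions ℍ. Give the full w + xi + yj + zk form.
12 + i + 0j + 0k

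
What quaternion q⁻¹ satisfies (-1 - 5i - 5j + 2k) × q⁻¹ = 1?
-0.0182 + 0.0909i + 0.0909j - 0.0364k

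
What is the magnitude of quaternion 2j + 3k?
√13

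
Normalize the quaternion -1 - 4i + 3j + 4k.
-0.1543 - 0.6172i + 0.4629j + 0.6172k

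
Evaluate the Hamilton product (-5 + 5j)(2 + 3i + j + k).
-15 - 10i + 5j - 20k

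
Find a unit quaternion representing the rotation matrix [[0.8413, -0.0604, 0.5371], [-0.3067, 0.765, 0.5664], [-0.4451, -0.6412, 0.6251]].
0.8988 - 0.3359i + 0.2732j - 0.0685k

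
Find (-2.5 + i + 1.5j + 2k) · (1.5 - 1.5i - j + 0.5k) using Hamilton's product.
-1.75 + 8i + 1.25j + 3k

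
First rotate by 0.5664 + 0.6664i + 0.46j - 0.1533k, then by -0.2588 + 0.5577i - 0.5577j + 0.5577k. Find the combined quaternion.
-0.1762 - 0.0276i + 0.0222j + 0.9837k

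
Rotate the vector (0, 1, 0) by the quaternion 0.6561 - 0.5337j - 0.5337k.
(0.7, 0.43, 0.57)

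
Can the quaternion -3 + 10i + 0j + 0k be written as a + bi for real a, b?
Yes. The quaternion -3 + 10i has j- and k-coefficients y = z = 0, so it lies in the complex subalgebra spanned by 1 and i.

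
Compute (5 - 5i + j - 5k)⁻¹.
0.0658 + 0.0658i - 0.0132j + 0.0658k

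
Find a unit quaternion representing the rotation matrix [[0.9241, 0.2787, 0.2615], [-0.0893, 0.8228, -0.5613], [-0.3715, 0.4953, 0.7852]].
0.9397 + 0.2811i + 0.1684j - 0.0979k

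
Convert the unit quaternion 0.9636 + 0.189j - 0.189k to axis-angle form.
axis = (0, √2/2, -√2/2), θ = 31°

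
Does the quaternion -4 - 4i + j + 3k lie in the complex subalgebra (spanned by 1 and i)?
No. The quaternion -4 - 4i + j + 3k has j-coefficient y = 1 and k-coefficient z = 3, not both zero, so it does not lie in the complex subalgebra spanned by 1 and i.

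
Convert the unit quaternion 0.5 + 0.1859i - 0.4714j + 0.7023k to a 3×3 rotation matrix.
[[-0.4309, -0.8776, -0.2103], [0.527, -0.0556, -0.848], [0.7325, -0.4762, 0.4864]]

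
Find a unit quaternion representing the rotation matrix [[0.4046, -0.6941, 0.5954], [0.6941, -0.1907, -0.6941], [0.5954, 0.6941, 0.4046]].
0.6361 + 0.5456i + 0.5456k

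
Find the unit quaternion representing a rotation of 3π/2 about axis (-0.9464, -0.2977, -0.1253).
-0.7071 - 0.6692i - 0.2105j - 0.0886k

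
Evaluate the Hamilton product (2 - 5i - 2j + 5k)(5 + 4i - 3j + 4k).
4 - 10i + 24j + 56k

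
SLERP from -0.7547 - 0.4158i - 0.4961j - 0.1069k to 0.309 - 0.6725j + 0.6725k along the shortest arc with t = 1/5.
-0.6187 - 0.3926i - 0.6726j + 0.1033k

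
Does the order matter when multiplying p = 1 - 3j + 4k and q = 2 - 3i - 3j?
Yes: pq = -7 + 9i - 21j - k ≠ -7 - 15i + 3j + 17k = qp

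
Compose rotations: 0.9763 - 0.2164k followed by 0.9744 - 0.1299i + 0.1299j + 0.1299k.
0.9794 - 0.1549i + 0.0987j - 0.084k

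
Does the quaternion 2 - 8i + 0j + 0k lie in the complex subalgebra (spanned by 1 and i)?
Yes. The quaternion 2 - 8i has j- and k-coefficients y = z = 0, so it lies in the complex subalgebra spanned by 1 and i.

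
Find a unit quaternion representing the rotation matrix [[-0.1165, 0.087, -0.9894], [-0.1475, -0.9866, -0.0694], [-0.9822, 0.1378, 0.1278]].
-0.0785 - 0.66i + 0.0229j + 0.7468k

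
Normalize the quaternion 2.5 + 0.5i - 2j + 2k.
0.6565 + 0.1313i - 0.5252j + 0.5252k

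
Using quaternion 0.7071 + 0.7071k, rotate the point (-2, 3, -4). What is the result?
(-3, -2, -4)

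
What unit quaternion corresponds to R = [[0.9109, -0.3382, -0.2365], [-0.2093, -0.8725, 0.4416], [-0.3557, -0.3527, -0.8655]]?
-0.2079 + 0.9551i - 0.1433j - 0.155k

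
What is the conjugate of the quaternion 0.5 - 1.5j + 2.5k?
0.5 + 1.5j - 2.5k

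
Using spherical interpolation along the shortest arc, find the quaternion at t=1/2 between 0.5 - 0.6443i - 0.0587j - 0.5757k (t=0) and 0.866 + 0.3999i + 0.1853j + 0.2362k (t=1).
0.9524 - 0.1704i + 0.0883j - 0.2367k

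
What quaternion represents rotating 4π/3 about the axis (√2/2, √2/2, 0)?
-0.5 + 0.6124i + 0.6124j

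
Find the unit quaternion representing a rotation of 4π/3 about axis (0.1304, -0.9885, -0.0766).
-0.5 + 0.1129i - 0.8561j - 0.0663k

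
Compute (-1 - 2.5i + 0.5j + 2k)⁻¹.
-0.087 + 0.2174i - 0.0435j - 0.1739k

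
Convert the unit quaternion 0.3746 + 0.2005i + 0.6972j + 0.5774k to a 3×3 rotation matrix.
[[-0.639, -0.153, 0.7539], [0.7122, 0.2528, 0.6549], [-0.2908, 0.9553, -0.0526]]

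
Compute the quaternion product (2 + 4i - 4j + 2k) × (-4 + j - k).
-2 - 14i + 22j - 6k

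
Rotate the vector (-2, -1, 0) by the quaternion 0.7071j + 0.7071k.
(2, 0, -1)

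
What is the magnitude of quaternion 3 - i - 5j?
√35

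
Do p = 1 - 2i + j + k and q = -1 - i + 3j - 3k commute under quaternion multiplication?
No: pq = -3 - 5i - 5j - 9k ≠ -3 + 7i + 9j + k = qp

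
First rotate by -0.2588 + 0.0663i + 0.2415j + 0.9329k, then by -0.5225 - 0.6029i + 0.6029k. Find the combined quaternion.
-0.3873 - 0.0242i + 0.4762j - 0.7891k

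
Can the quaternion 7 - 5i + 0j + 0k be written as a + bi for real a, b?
Yes. The quaternion 7 - 5i has j- and k-coefficients y = z = 0, so it lies in the complex subalgebra spanned by 1 and i.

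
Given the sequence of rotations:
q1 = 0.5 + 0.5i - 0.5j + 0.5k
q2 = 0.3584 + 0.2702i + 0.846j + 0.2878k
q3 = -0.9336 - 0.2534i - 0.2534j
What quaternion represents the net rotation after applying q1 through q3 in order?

q2 · q1 = 0.3232 + 0.8812i + 0.2526j - 0.235k
q3 · q2 · q1 = -0.0144 - 0.845i - 0.3773j + 0.3787k
-0.0144 - 0.845i - 0.3773j + 0.3787k


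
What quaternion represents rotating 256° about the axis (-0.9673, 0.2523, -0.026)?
-0.6157 - 0.7622i + 0.1988j - 0.0205k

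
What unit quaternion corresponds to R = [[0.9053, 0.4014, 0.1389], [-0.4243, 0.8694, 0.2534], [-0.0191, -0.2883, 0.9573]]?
0.9659 - 0.1402i + 0.0409j - 0.2137k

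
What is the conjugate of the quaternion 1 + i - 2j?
1 - i + 2j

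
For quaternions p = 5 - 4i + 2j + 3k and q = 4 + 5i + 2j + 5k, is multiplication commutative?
No: pq = 21 + 13i + 53j + 19k ≠ 21 + 5i - 17j + 55k = qp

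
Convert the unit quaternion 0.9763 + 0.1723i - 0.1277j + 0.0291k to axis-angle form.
axis = (0.7961, -0.59, 0.1345), θ = 25°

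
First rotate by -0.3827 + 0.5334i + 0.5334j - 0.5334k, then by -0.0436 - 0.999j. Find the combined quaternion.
0.5496 + 0.5096i + 0.3591j + 0.5561k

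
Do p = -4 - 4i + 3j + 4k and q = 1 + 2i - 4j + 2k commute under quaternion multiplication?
No: pq = 8 + 10i + 35j + 6k ≠ 8 - 34i + 3j - 14k = qp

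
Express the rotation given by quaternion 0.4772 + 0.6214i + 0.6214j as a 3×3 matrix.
[[0.2277, 0.7723, 0.5931], [0.7723, 0.2277, -0.5931], [-0.5931, 0.5931, -0.5446]]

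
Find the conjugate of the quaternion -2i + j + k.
2i - j - k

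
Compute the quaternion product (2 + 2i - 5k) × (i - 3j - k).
-7 - 13i - 9j - 8k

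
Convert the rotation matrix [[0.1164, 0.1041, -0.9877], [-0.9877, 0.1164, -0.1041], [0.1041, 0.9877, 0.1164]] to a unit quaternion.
0.5808 + 0.47i - 0.47j - 0.47k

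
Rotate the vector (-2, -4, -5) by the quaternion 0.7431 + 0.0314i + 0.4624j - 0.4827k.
(-6.483, 1.714, 0.182)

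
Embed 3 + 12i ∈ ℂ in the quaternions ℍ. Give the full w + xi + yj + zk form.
3 + 12i + 0j + 0k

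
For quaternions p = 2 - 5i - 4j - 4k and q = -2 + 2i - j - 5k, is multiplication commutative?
No: pq = -18 + 30i - 27j + 11k ≠ -18 - 2i + 39j - 15k = qp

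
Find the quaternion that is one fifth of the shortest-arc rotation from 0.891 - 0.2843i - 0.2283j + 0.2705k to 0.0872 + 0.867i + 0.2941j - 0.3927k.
0.7636 - 0.474i - 0.2771j + 0.3397k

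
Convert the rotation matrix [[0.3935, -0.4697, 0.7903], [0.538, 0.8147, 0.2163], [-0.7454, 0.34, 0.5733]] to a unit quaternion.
0.8339 + 0.0371i + 0.4604j + 0.3021k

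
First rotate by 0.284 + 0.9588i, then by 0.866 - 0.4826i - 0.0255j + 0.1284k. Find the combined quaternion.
0.7087 + 0.6933i + 0.1159j + 0.0609k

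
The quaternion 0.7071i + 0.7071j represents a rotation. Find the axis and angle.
axis = (√2/2, √2/2, 0), θ = π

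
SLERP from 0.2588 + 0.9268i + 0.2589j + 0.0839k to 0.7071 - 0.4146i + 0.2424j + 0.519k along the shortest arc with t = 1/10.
0.1479 + 0.965i + 0.2167j + 0.0052k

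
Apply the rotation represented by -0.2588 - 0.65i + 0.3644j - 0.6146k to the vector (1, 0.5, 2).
(0.804, -2.025, 0.711)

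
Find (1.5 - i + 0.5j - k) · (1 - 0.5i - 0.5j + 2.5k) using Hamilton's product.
3.75 - i + 2.75j + 3.5k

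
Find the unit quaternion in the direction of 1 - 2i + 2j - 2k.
0.2774 - 0.5547i + 0.5547j - 0.5547k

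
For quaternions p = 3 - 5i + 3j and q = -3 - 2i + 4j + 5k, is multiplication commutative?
No: pq = -31 + 24i + 28j + k ≠ -31 - 6i - 22j + 29k = qp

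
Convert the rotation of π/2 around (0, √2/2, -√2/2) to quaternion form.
0.7071 + 0.5j - 0.5k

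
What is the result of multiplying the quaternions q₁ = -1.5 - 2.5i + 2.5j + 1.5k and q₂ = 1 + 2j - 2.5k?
-2.75 - 11.75i - 6.75j + 0.25k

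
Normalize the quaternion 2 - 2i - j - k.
0.6325 - 0.6325i - 0.3162j - 0.3162k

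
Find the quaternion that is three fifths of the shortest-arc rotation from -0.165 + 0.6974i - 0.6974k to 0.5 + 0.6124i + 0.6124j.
0.2734 + 0.7838i + 0.4357j - 0.3481k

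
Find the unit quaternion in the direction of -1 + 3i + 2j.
-0.2673 + 0.8018i + 0.5345j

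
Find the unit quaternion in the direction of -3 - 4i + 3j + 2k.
-0.4867 - 0.6489i + 0.4867j + 0.3244k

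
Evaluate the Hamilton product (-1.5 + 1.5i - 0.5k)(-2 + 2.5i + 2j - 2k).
-1.75 - 5.75i - 1.25j + 7k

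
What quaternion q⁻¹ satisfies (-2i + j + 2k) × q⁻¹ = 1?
0.2222i - 0.1111j - 0.2222k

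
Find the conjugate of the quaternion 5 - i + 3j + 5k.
5 + i - 3j - 5k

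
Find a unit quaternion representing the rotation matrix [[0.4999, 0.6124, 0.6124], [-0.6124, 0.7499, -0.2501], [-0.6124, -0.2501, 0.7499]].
0.866 + 0.3536j - 0.3536k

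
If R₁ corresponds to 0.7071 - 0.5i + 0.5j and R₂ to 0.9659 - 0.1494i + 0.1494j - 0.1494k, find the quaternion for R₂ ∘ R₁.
0.5336 - 0.5139i + 0.6633j - 0.1056k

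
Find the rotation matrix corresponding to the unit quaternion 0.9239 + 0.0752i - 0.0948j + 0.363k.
[[0.7185, -0.685, -0.1206], [0.6565, 0.7252, -0.2078], [0.2298, 0.0701, 0.9707]]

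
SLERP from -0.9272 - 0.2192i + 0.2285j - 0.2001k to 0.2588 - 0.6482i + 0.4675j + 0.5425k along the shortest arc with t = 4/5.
-0.5104 + 0.5377i - 0.3673j - 0.5618k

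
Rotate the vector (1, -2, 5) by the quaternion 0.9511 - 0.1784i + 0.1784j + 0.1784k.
(3.057, 0.545, 4.512)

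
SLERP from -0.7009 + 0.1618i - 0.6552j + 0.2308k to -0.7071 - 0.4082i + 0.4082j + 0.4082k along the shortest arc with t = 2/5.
-0.88 - 0.093i - 0.2685j + 0.3806k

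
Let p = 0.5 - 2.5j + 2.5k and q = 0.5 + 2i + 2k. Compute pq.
-4.75 - 4i + 3.75j + 7.25k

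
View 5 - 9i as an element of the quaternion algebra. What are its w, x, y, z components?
5 - 9i + 0j + 0k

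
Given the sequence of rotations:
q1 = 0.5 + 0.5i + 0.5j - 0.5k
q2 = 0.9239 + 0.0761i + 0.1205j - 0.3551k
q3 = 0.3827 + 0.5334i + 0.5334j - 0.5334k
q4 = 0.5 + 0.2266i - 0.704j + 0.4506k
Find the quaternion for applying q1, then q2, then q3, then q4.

q2 · q1 = 0.1861 + 0.6173i + 0.3827j - 0.6617k
q3 · q2 · q1 = -0.8151 + 0.1867i + 0.2694j - 0.4776k
q4 · q3 · q2 · q1 = -0.045 + 0.1235i + 0.9009j - 0.4136k
-0.045 + 0.1235i + 0.9009j - 0.4136k


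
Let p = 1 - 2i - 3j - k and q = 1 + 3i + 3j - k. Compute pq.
15 + 7i - 5j + k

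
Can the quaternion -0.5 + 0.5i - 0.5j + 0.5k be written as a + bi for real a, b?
No. The quaternion -0.5 + 0.5i - 0.5j + 0.5k has j-coefficient y = -0.5 and k-coefficient z = 0.5, not both zero, so it does not lie in the complex subalgebra spanned by 1 and i.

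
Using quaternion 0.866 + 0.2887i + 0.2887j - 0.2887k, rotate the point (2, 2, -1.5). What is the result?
(2.167, 1.667, -1.667)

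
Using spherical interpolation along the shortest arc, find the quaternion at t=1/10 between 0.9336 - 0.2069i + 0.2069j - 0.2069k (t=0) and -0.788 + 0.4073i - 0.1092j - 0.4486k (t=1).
0.9408 - 0.2339i + 0.2013j - 0.1404k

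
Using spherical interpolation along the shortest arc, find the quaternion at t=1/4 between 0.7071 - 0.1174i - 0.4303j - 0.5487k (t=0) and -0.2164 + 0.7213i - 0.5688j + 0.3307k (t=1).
0.6968 - 0.3536i - 0.1809j - 0.5972k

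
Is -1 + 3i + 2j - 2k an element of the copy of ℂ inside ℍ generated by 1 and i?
No. The quaternion -1 + 3i + 2j - 2k has j-coefficient y = 2 and k-coefficient z = -2, not both zero, so it does not lie in the complex subalgebra spanned by 1 and i.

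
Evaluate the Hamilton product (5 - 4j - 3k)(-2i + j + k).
7 - 11i + 11j - 3k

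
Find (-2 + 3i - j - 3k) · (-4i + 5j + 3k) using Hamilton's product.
26 + 20i - 7j + 5k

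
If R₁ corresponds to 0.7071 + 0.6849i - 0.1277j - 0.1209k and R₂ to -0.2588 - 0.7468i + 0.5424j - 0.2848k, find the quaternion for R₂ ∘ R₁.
0.3633 - 0.8073i + 0.1312j - 0.4462k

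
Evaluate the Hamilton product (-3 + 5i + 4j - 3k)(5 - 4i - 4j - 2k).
15 + 17i + 54j - 13k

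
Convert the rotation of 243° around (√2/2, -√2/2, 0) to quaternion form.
-0.5225 + 0.6029i - 0.6029j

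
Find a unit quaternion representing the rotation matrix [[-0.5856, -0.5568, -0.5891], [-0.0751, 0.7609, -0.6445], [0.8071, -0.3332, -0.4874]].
-0.4147 - 0.1877i + 0.8417j - 0.2904k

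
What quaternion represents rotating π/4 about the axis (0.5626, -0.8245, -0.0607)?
0.9239 + 0.2153i - 0.3155j - 0.0232k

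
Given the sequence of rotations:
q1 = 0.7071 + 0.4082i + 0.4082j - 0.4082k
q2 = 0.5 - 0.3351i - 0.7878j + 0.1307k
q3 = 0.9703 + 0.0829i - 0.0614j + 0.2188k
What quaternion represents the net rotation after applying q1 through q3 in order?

q2 · q1 = 0.8653 + 0.2354i - 0.4364j + 0.0731k
q3 · q2 · q1 = 0.7773 + 0.3911i - 0.4311j + 0.2385k
0.7773 + 0.3911i - 0.4311j + 0.2385k


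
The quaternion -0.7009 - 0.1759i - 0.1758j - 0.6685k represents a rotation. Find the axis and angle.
axis = (-0.2466, -0.2465, -0.9372), θ = 269°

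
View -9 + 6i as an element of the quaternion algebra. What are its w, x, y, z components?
-9 + 6i + 0j + 0k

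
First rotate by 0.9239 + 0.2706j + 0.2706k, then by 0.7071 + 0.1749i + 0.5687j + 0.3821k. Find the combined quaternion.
0.396 + 0.2121i + 0.6694j + 0.5917k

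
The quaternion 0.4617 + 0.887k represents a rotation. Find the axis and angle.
axis = (0, 0, 1), θ = 125°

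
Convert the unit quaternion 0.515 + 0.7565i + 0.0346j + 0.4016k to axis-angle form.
axis = (0.8825, 0.0404, 0.4685), θ = 118°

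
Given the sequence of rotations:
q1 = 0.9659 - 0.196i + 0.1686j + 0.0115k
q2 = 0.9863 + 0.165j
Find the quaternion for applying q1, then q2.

q2 · q1 = 0.9248 - 0.1914i + 0.3257j + 0.0437k
0.9248 - 0.1914i + 0.3257j + 0.0437k


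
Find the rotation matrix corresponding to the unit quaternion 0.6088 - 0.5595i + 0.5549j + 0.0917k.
[[0.3674, -0.7326, 0.573], [-0.5093, 0.3571, 0.783], [-0.7783, -0.5795, -0.2419]]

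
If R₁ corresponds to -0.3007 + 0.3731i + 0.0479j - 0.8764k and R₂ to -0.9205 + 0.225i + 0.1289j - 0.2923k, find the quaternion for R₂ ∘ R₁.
-0.0695 - 0.5101i + 0.0053j + 0.8573k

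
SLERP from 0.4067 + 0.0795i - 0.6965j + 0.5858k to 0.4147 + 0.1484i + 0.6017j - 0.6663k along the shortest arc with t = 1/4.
0.2062 + 0.0212i - 0.7258j + 0.6559k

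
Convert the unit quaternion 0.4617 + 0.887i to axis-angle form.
axis = (1, 0, 0), θ = 125°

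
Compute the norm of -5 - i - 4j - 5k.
√67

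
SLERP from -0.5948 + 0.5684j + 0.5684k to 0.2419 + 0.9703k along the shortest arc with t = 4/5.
0.0623 + 0.142j + 0.9879k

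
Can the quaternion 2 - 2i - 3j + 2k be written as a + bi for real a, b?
No. The quaternion 2 - 2i - 3j + 2k has j-coefficient y = -3 and k-coefficient z = 2, not both zero, so it does not lie in the complex subalgebra spanned by 1 and i.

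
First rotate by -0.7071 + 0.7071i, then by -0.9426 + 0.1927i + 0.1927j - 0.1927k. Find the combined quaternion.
0.5303 - 0.8028i - 0.2725j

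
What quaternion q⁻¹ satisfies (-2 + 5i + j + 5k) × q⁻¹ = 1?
-0.0364 - 0.0909i - 0.0182j - 0.0909k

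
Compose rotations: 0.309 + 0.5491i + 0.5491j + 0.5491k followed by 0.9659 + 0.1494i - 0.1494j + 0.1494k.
0.2164 + 0.4125i + 0.4842j + 0.7406k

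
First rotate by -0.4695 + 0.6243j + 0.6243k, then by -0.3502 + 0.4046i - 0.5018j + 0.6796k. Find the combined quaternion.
0.0534 - 0.9275i - 0.2356j - 0.2851k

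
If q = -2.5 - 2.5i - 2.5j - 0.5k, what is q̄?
-2.5 + 2.5i + 2.5j + 0.5k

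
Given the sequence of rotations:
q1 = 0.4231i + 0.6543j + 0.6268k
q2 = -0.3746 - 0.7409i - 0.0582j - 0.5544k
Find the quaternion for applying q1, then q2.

q2 · q1 = 0.6991 + 0.1678i - 0.0153j - 0.6949k
0.6991 + 0.1678i - 0.0153j - 0.6949k


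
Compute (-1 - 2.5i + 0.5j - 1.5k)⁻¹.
-0.1026 + 0.2564i - 0.0513j + 0.1538k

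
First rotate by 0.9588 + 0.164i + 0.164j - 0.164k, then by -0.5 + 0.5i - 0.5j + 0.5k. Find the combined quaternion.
-0.3974 + 0.3974i - 0.3974j + 0.7254k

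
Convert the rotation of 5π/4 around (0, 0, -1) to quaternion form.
-0.3827 - 0.9239k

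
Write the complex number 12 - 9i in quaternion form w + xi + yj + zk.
12 - 9i + 0j + 0k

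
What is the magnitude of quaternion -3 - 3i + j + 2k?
√23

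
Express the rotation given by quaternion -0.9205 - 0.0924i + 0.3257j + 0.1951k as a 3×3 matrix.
[[0.7117, 0.299, -0.6357], [-0.4194, 0.9068, -0.043], [0.5636, 0.2972, 0.7708]]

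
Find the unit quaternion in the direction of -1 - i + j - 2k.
-0.378 - 0.378i + 0.378j - 0.7559k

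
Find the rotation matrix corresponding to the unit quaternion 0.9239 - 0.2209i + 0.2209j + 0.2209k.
[[0.8048, -0.5058, 0.3106], [0.3106, 0.8048, 0.5058], [-0.5058, -0.3106, 0.8048]]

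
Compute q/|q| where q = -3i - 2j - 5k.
-0.4867i - 0.3244j - 0.8111k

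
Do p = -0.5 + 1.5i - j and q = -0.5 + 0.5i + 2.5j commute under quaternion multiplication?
No: pq = 2 - i - 0.75j + 4.25k ≠ 2 - i - 0.75j - 4.25k = qp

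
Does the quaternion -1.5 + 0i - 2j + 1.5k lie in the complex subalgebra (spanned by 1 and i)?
No. The quaternion -1.5 - 2j + 1.5k has j-coefficient y = -2 and k-coefficient z = 1.5, not both zero, so it does not lie in the complex subalgebra spanned by 1 and i.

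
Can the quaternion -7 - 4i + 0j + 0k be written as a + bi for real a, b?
Yes. The quaternion -7 - 4i has j- and k-coefficients y = z = 0, so it lies in the complex subalgebra spanned by 1 and i.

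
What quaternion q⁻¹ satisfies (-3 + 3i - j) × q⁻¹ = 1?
-0.1579 - 0.1579i + 0.0526j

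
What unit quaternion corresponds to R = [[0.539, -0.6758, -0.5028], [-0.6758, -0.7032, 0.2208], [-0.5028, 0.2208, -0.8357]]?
0.8772i - 0.3852j - 0.2866k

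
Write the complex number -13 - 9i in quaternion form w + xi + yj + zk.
-13 - 9i + 0j + 0k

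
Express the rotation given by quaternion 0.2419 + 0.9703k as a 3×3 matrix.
[[-0.883, -0.4694, 0], [0.4694, -0.883, 0], [0, 0, 1]]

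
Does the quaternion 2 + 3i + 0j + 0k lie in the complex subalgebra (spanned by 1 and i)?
Yes. The quaternion 2 + 3i has j- and k-coefficients y = z = 0, so it lies in the complex subalgebra spanned by 1 and i.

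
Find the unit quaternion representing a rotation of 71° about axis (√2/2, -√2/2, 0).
0.8141 + 0.4106i - 0.4106j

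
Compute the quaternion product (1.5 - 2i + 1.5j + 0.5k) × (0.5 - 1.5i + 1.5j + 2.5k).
-5.75 - 0.25i + 7.25j + 3.25k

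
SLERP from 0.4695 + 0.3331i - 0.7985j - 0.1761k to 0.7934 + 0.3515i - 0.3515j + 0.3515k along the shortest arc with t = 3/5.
0.7143 + 0.3711i - 0.5744j + 0.1487k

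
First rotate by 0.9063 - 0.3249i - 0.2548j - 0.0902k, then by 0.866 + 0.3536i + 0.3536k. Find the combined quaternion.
0.9316 + 0.1292i - 0.3036j + 0.1523k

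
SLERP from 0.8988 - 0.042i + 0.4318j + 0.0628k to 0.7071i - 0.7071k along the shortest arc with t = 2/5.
0.7049 - 0.4325i + 0.3386j + 0.4488k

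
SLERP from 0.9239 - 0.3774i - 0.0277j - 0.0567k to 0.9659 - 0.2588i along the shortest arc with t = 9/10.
0.9626 - 0.2709i - 0.0028j - 0.0057k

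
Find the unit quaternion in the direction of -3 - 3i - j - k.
-0.6708 - 0.6708i - 0.2236j - 0.2236k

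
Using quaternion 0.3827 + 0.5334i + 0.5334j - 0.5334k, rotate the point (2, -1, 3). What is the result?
(-1.736, -2.472, -2.208)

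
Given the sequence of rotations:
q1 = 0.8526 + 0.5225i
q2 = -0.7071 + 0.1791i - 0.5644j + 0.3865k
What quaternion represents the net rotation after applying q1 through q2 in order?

q2 · q1 = -0.6965 - 0.2168i - 0.2793j + 0.6244k
-0.6965 - 0.2168i - 0.2793j + 0.6244k


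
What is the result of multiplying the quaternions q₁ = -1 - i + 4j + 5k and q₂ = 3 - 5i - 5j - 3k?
27 + 15i - 11j + 43k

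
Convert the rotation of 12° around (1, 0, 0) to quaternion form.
0.9945 + 0.1045i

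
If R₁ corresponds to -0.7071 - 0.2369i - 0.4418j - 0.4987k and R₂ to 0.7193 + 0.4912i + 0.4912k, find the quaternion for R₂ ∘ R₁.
-0.1473 - 0.3007i - 0.1892j - 0.9231k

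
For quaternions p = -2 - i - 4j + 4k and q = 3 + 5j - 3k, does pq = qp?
No: pq = 26 - 11i - 25j + 13k ≠ 26 + 5i - 19j + 23k = qp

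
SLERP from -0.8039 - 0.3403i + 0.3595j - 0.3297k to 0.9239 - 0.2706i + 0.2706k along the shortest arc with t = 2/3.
-0.9396 + 0.0668i + 0.1301j - 0.3093k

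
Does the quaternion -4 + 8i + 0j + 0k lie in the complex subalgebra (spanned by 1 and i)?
Yes. The quaternion -4 + 8i has j- and k-coefficients y = z = 0, so it lies in the complex subalgebra spanned by 1 and i.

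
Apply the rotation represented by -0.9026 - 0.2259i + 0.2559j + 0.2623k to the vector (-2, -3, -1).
(-1.956, -0.829, -3.08)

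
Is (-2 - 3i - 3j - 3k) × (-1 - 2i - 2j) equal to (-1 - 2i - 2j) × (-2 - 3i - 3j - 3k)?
No: pq = -10 + i + 13j + 3k ≠ -10 + 13i + j + 3k = qp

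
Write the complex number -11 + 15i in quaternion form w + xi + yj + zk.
-11 + 15i + 0j + 0k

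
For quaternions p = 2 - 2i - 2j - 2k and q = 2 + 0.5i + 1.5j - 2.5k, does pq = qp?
No: pq = 3 + 5i - 7j - 11k ≠ 3 - 11i + 5j - 7k = qp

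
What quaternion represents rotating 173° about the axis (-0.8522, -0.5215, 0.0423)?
0.061 - 0.8506i - 0.5205j + 0.0422k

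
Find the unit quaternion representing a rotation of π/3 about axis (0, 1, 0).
0.866 + 0.5j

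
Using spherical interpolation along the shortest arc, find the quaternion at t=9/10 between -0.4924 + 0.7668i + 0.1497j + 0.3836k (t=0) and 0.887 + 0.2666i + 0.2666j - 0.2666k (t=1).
-0.9105 - 0.1523i - 0.2342j + 0.3049k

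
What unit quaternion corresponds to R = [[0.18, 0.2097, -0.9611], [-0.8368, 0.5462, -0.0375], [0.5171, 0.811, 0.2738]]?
0.7071 + 0.3i - 0.5226j - 0.37k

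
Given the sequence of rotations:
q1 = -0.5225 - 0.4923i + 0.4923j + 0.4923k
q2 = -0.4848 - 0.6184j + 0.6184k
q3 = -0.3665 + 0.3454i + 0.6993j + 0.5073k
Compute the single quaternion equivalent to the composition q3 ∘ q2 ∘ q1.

q2 · q1 = 0.2533 - 0.3702i - 0.22j - 0.8662k
q3 · q2 · q1 = 0.6283 - 0.271i + 0.3691j + 0.6289k
0.6283 - 0.271i + 0.3691j + 0.6289k


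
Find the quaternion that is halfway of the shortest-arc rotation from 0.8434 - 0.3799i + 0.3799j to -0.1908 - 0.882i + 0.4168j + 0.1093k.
0.3998 - 0.773i + 0.488j + 0.067k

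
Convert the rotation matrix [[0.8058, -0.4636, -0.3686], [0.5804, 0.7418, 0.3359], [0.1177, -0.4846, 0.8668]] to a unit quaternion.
0.9239 - 0.222i - 0.1316j + 0.2825k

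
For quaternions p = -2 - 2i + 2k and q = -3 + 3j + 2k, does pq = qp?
No: pq = 2 - 2j - 16k ≠ 2 + 12i - 10j - 4k = qp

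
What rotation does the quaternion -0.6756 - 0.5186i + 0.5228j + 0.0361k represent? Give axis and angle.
axis = (-0.7034, 0.7091, 0.049), θ = 265°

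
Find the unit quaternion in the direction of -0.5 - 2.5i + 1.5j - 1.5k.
-0.1508 - 0.7538i + 0.4523j - 0.4523k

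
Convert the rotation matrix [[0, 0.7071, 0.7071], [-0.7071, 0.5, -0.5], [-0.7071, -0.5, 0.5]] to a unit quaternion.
0.7071 + 0.5j - 0.5k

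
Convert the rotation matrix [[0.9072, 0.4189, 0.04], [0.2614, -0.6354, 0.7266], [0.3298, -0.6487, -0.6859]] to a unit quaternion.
-0.3827 + 0.8984i + 0.1893j + 0.1029k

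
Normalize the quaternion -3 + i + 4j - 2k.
-0.5477 + 0.1826i + 0.7303j - 0.3651k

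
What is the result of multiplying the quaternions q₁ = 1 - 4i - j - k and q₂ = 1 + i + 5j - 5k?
5 + 7i - 17j - 25k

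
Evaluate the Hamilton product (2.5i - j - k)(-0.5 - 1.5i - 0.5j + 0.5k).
3.75 - 2.25i + 0.75j - 2.25k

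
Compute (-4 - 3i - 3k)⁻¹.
-0.1176 + 0.0882i + 0.0882k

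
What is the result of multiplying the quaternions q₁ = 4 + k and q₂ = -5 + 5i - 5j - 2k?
-18 + 25i - 15j - 13k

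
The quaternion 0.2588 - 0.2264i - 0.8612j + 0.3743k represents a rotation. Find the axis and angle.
axis = (-0.2344, -0.8916, 0.3875), θ = 5π/6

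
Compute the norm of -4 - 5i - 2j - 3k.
√54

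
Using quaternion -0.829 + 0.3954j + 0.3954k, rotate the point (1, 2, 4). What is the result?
(-0.937, 1.97, 4.03)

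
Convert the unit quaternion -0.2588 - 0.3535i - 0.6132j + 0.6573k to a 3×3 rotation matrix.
[[-0.6161, 0.7738, -0.1473], [0.0933, -0.114, -0.9891], [-0.7821, -0.6231, -0.002]]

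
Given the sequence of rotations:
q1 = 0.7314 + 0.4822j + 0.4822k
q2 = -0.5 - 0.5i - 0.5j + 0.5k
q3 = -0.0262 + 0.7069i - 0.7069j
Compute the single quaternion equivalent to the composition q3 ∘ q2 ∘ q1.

q2 · q1 = -0.3657 - 0.8479i - 0.3657j - 0.1165k
q3 · q2 · q1 = 0.3504 - 0.1539i + 0.3504j - 0.8548k
0.3504 - 0.1539i + 0.3504j - 0.8548k


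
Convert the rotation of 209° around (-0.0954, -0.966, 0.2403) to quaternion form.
-0.2504 - 0.0924i - 0.9352j + 0.2326k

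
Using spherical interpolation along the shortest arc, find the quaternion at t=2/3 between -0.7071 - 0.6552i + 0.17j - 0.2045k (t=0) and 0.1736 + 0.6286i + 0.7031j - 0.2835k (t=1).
-0.4299 - 0.7589i - 0.4708j + 0.1329k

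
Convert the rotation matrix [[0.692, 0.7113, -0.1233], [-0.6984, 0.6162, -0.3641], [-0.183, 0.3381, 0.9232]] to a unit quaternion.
0.8988 + 0.1953i + 0.0166j - 0.3921k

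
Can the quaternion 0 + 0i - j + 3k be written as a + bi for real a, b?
No. The quaternion -j + 3k has j-coefficient y = -1 and k-coefficient z = 3, not both zero, so it does not lie in the complex subalgebra spanned by 1 and i.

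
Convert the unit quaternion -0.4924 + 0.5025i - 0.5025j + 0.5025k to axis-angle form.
axis = (√3/3, -√3/3, √3/3), θ = 239°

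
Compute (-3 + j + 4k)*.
-3 - j - 4k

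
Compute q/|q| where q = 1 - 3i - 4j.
0.1961 - 0.5883i - 0.7845j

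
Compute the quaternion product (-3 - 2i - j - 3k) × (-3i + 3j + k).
17i + 2j - 12k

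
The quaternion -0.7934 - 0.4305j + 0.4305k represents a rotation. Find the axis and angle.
axis = (0, -√2/2, √2/2), θ = 285°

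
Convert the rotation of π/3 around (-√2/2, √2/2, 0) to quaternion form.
0.866 - 0.3536i + 0.3536j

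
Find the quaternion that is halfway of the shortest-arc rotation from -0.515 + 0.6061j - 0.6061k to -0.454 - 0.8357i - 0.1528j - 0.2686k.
-0.6 - 0.5175i + 0.2807j - 0.5416k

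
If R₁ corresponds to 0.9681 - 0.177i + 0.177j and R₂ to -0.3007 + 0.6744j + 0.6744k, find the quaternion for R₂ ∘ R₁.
-0.4105 - 0.0661i + 0.4803j + 0.7723k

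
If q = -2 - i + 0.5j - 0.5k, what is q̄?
-2 + i - 0.5j + 0.5k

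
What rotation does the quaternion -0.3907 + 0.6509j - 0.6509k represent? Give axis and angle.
axis = (0, √2/2, -√2/2), θ = 226°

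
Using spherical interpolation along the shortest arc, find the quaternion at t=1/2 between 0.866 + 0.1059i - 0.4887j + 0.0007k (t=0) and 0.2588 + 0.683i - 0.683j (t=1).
0.6229 + 0.4369i - 0.6489j + 0.0004k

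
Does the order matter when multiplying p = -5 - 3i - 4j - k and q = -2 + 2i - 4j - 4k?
Yes: pq = -4 + 8i + 14j + 42k ≠ -4 - 16i + 42j + 2k = qp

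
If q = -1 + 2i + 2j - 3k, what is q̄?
-1 - 2i - 2j + 3k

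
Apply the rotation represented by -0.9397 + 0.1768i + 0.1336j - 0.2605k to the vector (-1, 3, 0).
(-2.156, 1.868, -1.365)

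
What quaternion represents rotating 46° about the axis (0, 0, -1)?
0.9205 - 0.3907k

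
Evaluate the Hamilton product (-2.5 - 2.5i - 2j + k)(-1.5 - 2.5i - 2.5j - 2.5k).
-5 + 17.5i + 0.5j + 6k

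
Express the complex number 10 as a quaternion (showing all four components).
10 + 0i + 0j + 0k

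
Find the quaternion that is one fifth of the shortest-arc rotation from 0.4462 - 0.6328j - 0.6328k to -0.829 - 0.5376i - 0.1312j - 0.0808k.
0.6266 + 0.1457i - 0.5345j - 0.5481k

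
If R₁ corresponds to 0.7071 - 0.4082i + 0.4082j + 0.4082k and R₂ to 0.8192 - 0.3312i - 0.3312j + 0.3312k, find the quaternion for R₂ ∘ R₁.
0.4441 - 0.839i + 0.1002j + 0.2982k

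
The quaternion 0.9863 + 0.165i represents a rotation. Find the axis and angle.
axis = (1, 0, 0), θ = 19°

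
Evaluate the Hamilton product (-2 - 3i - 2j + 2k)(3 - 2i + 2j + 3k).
-14 - 15i - 5j - 10k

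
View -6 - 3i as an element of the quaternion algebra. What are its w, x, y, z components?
-6 - 3i + 0j + 0k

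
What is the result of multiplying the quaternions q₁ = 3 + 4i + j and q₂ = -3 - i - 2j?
-3 - 15i - 9j - 7k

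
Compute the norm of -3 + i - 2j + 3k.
√23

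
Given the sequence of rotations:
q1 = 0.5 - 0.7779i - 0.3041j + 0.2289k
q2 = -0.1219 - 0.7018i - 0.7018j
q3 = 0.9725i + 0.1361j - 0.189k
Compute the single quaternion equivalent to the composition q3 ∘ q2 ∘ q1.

q2 · q1 = -0.8203 - 0.4167i - 0.1532j - 0.3604k
q3 · q2 · q1 = 0.358 - 0.8757i + 0.3176j + 0.0628k
0.358 - 0.8757i + 0.3176j + 0.0628k


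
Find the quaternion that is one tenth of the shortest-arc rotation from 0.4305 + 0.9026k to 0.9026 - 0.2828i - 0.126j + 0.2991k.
0.4989 - 0.032i - 0.0142j + 0.8659k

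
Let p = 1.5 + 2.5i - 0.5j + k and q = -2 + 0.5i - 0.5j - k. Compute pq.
-3.5 - 3.25i + 3.25j - 4.5k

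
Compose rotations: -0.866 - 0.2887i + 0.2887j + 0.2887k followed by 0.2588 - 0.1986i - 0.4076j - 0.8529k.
0.0824 + 0.2258i + 0.7313j + 0.6383k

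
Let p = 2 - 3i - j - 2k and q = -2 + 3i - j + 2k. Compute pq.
8 + 8i + 14k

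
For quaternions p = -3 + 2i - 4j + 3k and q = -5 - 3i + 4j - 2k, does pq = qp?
No: pq = 43 - 5i + 3j - 13k ≠ 43 + 3i + 13j - 5k = qp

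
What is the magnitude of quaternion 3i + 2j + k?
√14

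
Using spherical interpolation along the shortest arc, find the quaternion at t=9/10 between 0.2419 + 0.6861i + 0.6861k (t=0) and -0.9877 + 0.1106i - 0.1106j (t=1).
0.9894 - 0.0094i + 0.1069j + 0.0975k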